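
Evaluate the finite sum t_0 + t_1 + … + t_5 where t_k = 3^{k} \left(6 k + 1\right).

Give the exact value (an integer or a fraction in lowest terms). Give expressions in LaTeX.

t_(k+1)/t_k = 3*(6*k + 7)/(6*k + 1).
Take A(k)=3, B(k)=1, C(k)=k + 1/6.
Need (3)·f(k+1) − (1)·f(k) = k + 1/6.
From deg A=0, deg B=0, deg C=1: d=1.
Solve for f: f(k) = (3*k - 4)/6 (degree 1 ≤ 1).
Certificate R = B(k−1)f/C = (3*k - 4)/(6*k + 1) gives s_k = 3**k*(3*k - 4).
Verify: 3**k*(6*k + 1) matches t_k.
Sum = s_(6) − s_(0); s_(6) = 10206, s_(0) = -4 ⇒ 10210.

Σ = 10210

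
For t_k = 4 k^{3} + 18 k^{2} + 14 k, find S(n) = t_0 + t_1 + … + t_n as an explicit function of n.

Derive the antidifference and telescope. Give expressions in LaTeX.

S(n) = n \left(n^{3} + 8 n^{2} + 17 n + 10\right)

Compute t_(k+1)/t_k: get (2*k**2 + 13*k + 18)/(k*(2*k + 7)).
So A=1 and B=1, with C=k**3 + 9*k**2/2 + 7*k/2.
Solve (1)·f(k+1) − (1)·f(k) = k**3 + 9*k**2/2 + 7*k/2.
From deg A=0, deg B=0, deg C=3: d=4.
Solve for f: f(k) = k*(k - 1)*(k + 1)*(k + 4)/4 (degree 4 ≤ 4).
Get s_k = R·t_k = k*(k**3 + 4*k**2 - k - 4) with R(k) = B(k−1)f(k)/C(k) = (k - 1)*(k + 4)/(2*(2*k + 7)).
Δs = 2*k*(2*k**2 + 9*k + 7), as required.
Telescope: S(n) = s_(n+1) − s_(0) = n*(n**3 + 8*n**2 + 17*n + 10) − (0) = n*(n**3 + 8*n**2 + 17*n + 10).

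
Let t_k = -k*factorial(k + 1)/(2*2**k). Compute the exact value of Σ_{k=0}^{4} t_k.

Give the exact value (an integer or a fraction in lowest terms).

Σ = -43/2

Step 1: r(k) = (k + 1)*(k + 2)/(2*k).
A = k/2 + 1, B = 1, C = k.
Need (k/2 + 1)·f(k+1) − (1)·f(k) = k.
From deg A=1, deg B=0, deg C=1: d=0.
Solving with deg f ≤ 0: f(k) = 2.
R(k) = B(k−1)·f(k)/C(k) = 2/k; s_k = R·t_k = -factorial(k + 1)/2**k.
s_(k+1) − s_k = -k*factorial(k + 1)/(2*2**k) = t_k.
Evaluate s at k=5 and k=0: -45/2 and -1; difference -43/2.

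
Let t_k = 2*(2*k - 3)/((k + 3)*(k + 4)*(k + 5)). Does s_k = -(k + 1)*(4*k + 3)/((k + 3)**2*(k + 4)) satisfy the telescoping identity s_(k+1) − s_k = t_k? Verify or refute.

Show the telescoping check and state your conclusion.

s_(k+1) = -(k + 2)*(4*k + 7)/((k + 4)**2*(k + 5))
s_(k+1) − s_k = 2*(2*k**3 + 3*k**2 - 26*k - 33)/(k**5 + 19*k**4 + 143*k**3 + 533*k**2 + 984*k + 720)
(s_(k+1) − s_k) − t_k = 2*(-8*k**2 - 29*k + 3)/(k**5 + 19*k**4 + 143*k**3 + 533*k**2 + 984*k + 720)

Invalid: residual 2*(-8*k**2 - 29*k + 3)/(k**5 + 19*k**4 + 143*k**3 + 533*k**2 + 984*k + 720) ≠ 0.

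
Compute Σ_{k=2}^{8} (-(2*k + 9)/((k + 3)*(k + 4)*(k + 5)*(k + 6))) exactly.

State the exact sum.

Compute t_(k+1)/t_k: get (k + 3)*(2*k + 11)/((k + 7)*(2*k + 9)).
Factor: A=k + 3; B=k + 7; C=k + 9/2.
Set up (k + 3)·f(k+1) − (k + 6)·f(k) − (k + 9/2) = 0.
Degrees (1,1,1) ⇒ d ≤ 3.
Solving with deg f ≤ 3: f(k) = k*(k + 4)*(k + 8)/30.
Get s_k = R·t_k = k*(-k - 8)/(15*(k**2 + 8*k + 15)) with R(k) = B(k−1)f(k)/C(k) = k*(k + 4)*(k + 6)*(k + 8)/(15*(2*k + 9)).
Verify: (-2*k - 9)/(k**4 + 18*k**3 + 119*k**2 + 342*k + 360) matches t_k.
Σ_(k=2)^(8) t_k = s_(9) − s_(2) = -17/280 − (-4/105) = -19/840.

Σ = -19/840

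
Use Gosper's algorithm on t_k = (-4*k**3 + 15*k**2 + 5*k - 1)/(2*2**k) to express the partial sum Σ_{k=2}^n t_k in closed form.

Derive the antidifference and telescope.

S(n) = 2**(-n - 2)*(-25*2**n + 8*n**3 + 18*n**2 + 14*n + 10)

Compute t_(k+1)/t_k: get (4*k**3 - 3*k**2 - 23*k - 15)/(2*(4*k**3 - 15*k**2 - 5*k + 1)).
Gosper form: A/B · C(k+1)/C(k) with A=1/2, B=1, C=k**3 - 15*k**2/4 - 5*k/4 + 1/4.
Set up (1/2)·f(k+1) − (1)·f(k) − (k**3 - 15*k**2/4 - 5*k/4 + 1/4) = 0.
Degrees (0,0,3) ⇒ d ≤ 3.
Coefficient equations give f(k) = -(4*k**3 - 3*k**2 + k + 3)/2.
Then R = B(k−1)f/C = -2*(4*k**3 - 3*k**2 + k + 3)/(4*k**3 - 15*k**2 - 5*k + 1), so s_k = R(k)·t_k = (4*k**3 - 3*k**2 + k + 3)/2**k.
Δs = (-4*k**3 + 15*k**2 + 5*k - 1)/(2*2**k), as required.
Σ_(k=2)^n t_k = s_(n+1) − s_(2) = (2**(-n - 1)*(4*n**3 + 9*n**2 + 7*n + 5)) − (25/4), i.e. 2**(-n - 2)*(-25*2**n + 8*n**3 + 18*n**2 + 14*n + 10).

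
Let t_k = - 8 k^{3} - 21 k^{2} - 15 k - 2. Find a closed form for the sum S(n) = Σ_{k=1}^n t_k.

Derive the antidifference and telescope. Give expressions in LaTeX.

S(n) = n \left(- 2 n^{3} - 11 n^{2} - 20 n - 13\right)

t_(k+1)/t_k = (8*k**3 + 45*k**2 + 81*k + 46)/(8*k**3 + 21*k**2 + 15*k + 2).
So A=1 and B=1, with C=k**3 + 21*k**2/8 + 15*k/8 + 1/4.
f must satisfy (1)·f(k+1) − (1)·f(k) = k**3 + 21*k**2/8 + 15*k/8 + 1/4.
From deg A=0, deg B=0, deg C=3: d=4.
Coefficient equations give f(k) = k*(k + 1)*(2*k**2 + k - 2)/8.
Get s_k = R·t_k = k*(-2*k**3 - 3*k**2 + k + 2) with R(k) = B(k−1)f(k)/C(k) = k*(2*k**2 + k - 2)/(8*k**2 + 13*k + 2).
Δs = -8*k**3 - 21*k**2 - 15*k - 2, as required.
Telescope: S(n) = s_(n+1) − s_(1) = -2*n**4 - 11*n**3 - 20*n**2 - 13*n - 2 − (-2) = n*(-2*n**3 - 11*n**2 - 20*n - 13).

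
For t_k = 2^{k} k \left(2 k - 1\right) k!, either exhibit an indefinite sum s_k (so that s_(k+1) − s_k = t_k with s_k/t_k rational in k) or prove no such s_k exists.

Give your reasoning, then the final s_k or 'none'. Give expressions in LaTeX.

Compute t_(k+1)/t_k: get (k + 1)**2*(4*k + 2)/(k*(2*k - 1)).
Factor: A=2*k + 2; B=1; C=k**2 - k/2.
Solve (2*k + 2)·f(k+1) − (1)·f(k) = k**2 - k/2.
Degrees (1,0,2) ⇒ d ≤ 1.
A polynomial solution: f(k) = (k - 2)/2.
R(k) = B(k−1)·f(k)/C(k) = (k - 2)/(k*(2*k - 1)); s_k = R·t_k = 2**k*(k - 2)*factorial(k).
Check: Δs_k = 2**k*k*(2*k - 1)*factorial(k). ✓

s_k = 2^{k} \left(k - 2\right) k!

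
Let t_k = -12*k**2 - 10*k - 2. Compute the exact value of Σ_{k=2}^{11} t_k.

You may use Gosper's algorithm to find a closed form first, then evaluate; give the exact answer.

t_(k+1)/t_k = (6*k**2 + 17*k + 12)/(6*k**2 + 5*k + 1).
A = 1, B = 1, C = k**2 + 5*k/6 + 1/6.
Solve (1)·f(k+1) − (1)·f(k) = k**2 + 5*k/6 + 1/6.
deg f ≤ 3 (via 0,0,2).
Match coefficients ⇒ f(k) = k*(4*k**2 - k - 1)/12.
Then R = B(k−1)f/C = k*(4*k**2 - k - 1)/(2*(2*k + 1)*(3*k + 1)), so s_k = R(k)·t_k = k*(-4*k**2 + k + 1).
Verify: -12*k**2 - 10*k - 2 matches t_k.
Evaluate s at k=12 and k=2: -6756 and -26; difference -6730.

Σ = -6730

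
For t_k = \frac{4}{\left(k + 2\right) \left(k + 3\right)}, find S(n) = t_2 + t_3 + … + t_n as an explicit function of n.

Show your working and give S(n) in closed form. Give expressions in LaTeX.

S(n) = \frac{n - 1}{n + 3}

Compute t_(k+1)/t_k: get (k + 2)/(k + 4).
Factor: A=k + 2; B=k + 4; C=1.
f must satisfy (k + 2)·f(k+1) − (k + 3)·f(k) = 1.
Bound: deg f ≤ 1.
A polynomial solution: f(k) = k/2.
So s_k = (B(k−1)f/C)·t_k = (k*(k + 3)/2)·t_k = 2*k/(k + 2).
s_(k+1) − s_k = 4/(k**2 + 5*k + 6) = t_k.
s_(n+1) = 2*(n + 1)/(n + 3) and s_(2) = 1, so S(n) = (n - 1)/(n + 3).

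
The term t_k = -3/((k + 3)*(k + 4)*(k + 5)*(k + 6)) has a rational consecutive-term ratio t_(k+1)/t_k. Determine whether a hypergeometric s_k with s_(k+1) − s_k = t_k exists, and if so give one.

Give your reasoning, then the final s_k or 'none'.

s_k = k*(-k**2 - 12*k - 47)/(60*(k + 3)*(k + 4)*(k + 5))

Compute t_(k+1)/t_k: get (k + 3)/(k + 7).
So A=k + 3 and B=k + 7, with C=1.
Need (k + 3)·f(k+1) − (k + 6)·f(k) = 1.
Bound: deg f ≤ 3.
Solve for f: f(k) = k*(k**2 + 12*k + 47)/180 (degree 3 ≤ 3).
Get s_k = R·t_k = k*(-k**2 - 12*k - 47)/(60*(k + 3)*(k + 4)*(k + 5)) with R(k) = B(k−1)f(k)/C(k) = k*(k + 6)*(k**2 + 12*k + 47)/180.
s_(k+1) − s_k = -3/(k**4 + 18*k**3 + 119*k**2 + 342*k + 360) = t_k.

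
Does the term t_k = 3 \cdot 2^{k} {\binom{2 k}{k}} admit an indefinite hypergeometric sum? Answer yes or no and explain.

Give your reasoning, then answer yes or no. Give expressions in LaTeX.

No — negative degree bound, so no certificate f.

Step 1: r(k) = 4*(2*k + 1)/(k + 1).
Gosper form: A/B · C(k+1)/C(k) with A=8*k + 4, B=k + 1, C=1.
Solve (8*k + 4)·f(k+1) − (k)·f(k) = 1.
Bound: deg f ≤ -1.
d = -1 < 0 ⇒ no nonzero polynomial f; not summable.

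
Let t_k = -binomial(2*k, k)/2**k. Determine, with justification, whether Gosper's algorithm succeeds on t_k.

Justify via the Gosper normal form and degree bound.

No — negative degree bound, so no certificate f.

r(k) = (2*k + 1)/(k + 1) after simplifying.
Gosper form: A/B · C(k+1)/C(k) with A=2*k + 1, B=k + 1, C=1.
Need (2*k + 1)·f(k+1) − (k)·f(k) = 1.
From deg A=1, deg B=1, deg C=0: d=-1.
Negative degree bound (-1): no f exists, t_k not Gosper-summable.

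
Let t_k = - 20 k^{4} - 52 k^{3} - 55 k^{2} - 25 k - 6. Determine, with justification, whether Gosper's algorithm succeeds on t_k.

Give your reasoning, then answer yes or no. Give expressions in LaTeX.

Yes. s_k = k \left(- 4 k^{4} - 3 k^{3} + k^{2} + 2 k - 2\right).

r(k) = (20*k**4 + 132*k**3 + 331*k**2 + 371*k + 158)/(20*k**4 + 52*k**3 + 55*k**2 + 25*k + 6) after simplifying.
Factor: A=1; B=1; C=k**4 + 13*k**3/5 + 11*k**2/4 + 5*k/4 + 3/10.
Solve (1)·f(k+1) − (1)·f(k) = k**4 + 13*k**3/5 + 11*k**2/4 + 5*k/4 + 3/10.
From deg A=0, deg B=0, deg C=4: d=5.
Coefficient equations give f(k) = k*(4*k**4 + 3*k**3 - k**2 - 2*k + 2)/20.
Certificate R = B(k−1)f/C = k*(4*k**4 + 3*k**3 - k**2 - 2*k + 2)/(20*k**4 + 52*k**3 + 55*k**2 + 25*k + 6) gives s_k = k*(-4*k**4 - 3*k**3 + k**2 + 2*k - 2).
Check: Δs_k = -20*k**4 - 52*k**3 - 55*k**2 - 25*k - 6. ✓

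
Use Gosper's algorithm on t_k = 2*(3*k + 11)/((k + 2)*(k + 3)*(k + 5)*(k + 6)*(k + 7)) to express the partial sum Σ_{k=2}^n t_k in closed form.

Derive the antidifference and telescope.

The ratio is (k + 2)*(k + 5)*(3*k + 14)/((k + 4)*(k + 8)*(3*k + 11)).
So A=k + 2 and B=k + 8, with C=k**2 + 23*k/3 + 44/3.
Need (k + 2)·f(k+1) − (k + 7)·f(k) = k**2 + 23*k/3 + 44/3.
d = 5 from the (1,1,2) case.
Coefficient equations give f(k) = k*(k + 3)*(k + 4)*(k**2 + 13*k + 52)/180.
Certificate R = B(k−1)f/C = k*(k + 3)*(k + 7)*(k**2 + 13*k + 52)/(60*(3*k + 11)) gives s_k = k*(k**2 + 13*k + 52)/(30*(k**3 + 13*k**2 + 52*k + 60)).
Verify: 2*(3*k + 11)/(k**5 + 23*k**4 + 203*k**3 + 853*k**2 + 1692*k + 1260) matches t_k.
Evaluate: s_(n+1) = (n**3 + 16*n**2 + 81*n + 66)/(30*(n**3 + 16*n**2 + 81*n + 126)); subtract s_(2) = 41/1680 ⇒ S(n) = (n**3 + 16*n**2 + 81*n - 98)/(112*(n**3 + 16*n**2 + 81*n + 126)).

S(n) = (n**3 + 16*n**2 + 81*n - 98)/(112*(n**3 + 16*n**2 + 81*n + 126))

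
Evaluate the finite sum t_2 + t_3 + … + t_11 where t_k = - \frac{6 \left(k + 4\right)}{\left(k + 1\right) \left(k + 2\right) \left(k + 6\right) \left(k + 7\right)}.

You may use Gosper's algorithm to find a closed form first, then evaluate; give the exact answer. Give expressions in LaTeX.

Step 1: r(k) = (k + 1)*(k + 5)*(k + 6)/((k + 3)*(k + 4)*(k + 8)).
A = k + 1, B = k + 8, C = k**4 + 16*k**3 + 95*k**2 + 248*k + 240.
Need (k + 1)·f(k+1) − (k + 7)·f(k) = k**4 + 16*k**3 + 95*k**2 + 248*k + 240.
d = 6 from the (1,1,4) case.
Match coefficients ⇒ f(k) = k*(k + 2)*(k + 3)*(k + 4)*(k + 5)*(k + 7)/12.
Certificate R = B(k−1)f/C = k*(k + 2)*(k + 7)**2/(12*(k + 4)) gives s_k = k*(-k - 7)/(2*(k**2 + 7*k + 6)).
Check: Δs_k = 6*(-k - 4)/(k**4 + 16*k**3 + 83*k**2 + 152*k + 84). ✓
Σ_(k=2)^(11) t_k = s_(12) − s_(2) = -19/39 − (-3/8) = -35/312.

Σ = -35/312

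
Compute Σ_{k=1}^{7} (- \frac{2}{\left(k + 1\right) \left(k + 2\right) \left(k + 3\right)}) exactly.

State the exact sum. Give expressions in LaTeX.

The ratio is (k + 1)/(k + 4).
A = k + 1, B = k + 4, C = 1.
Solve (k + 1)·f(k+1) − (k + 3)·f(k) = 1.
deg f ≤ 2 (via 1,1,0).
Match coefficients ⇒ f(k) = k*(k + 3)/4.
Get s_k = R·t_k = k*(-k - 3)/(2*(k + 1)*(k + 2)) with R(k) = B(k−1)f(k)/C(k) = k*(k + 3)**2/4.
Verify: -2/(k**3 + 6*k**2 + 11*k + 6) matches t_k.
Σ_(k=1)^(7) t_k = s_(8) − s_(1) = -22/45 − (-1/3) = -7/45.

Σ = -7/45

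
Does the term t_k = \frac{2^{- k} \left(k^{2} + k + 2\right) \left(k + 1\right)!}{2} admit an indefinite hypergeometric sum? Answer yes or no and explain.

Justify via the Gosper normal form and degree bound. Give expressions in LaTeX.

Yes. s_k = 2^{- k} k \left(k + 1\right)!.

Compute t_(k+1)/t_k: get (k + 2)*(k + (k + 1)**2 + 3)/(2*(k**2 + k + 2)).
Normal form (A,B,C) = (k/2 + 1, 1, k**2 + k + 2).
Set up (k/2 + 1)·f(k+1) − (1)·f(k) − (k**2 + k + 2) = 0.
Degrees (1,0,2) ⇒ d ≤ 1.
Solving with deg f ≤ 1: f(k) = 2*k.
Get s_k = R·t_k = k*factorial(k + 1)/2**k with R(k) = B(k−1)f(k)/C(k) = 2*k/(k**2 + k + 2).
s_(k+1) − s_k = (k**2 + k + 2)*factorial(k + 1)/(2*2**k) = t_k.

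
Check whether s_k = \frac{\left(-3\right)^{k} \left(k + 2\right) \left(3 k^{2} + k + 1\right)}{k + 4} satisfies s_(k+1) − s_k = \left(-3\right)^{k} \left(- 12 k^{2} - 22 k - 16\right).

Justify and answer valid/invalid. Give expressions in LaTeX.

Invalid: residual \frac{\left(-3\right)^{k} \left(24 k^{3} + 146 k^{2} + 210 k + 130\right)}{k^{2} + 9 k + 20} ≠ 0.

s_(k+1) = (-3)**(k + 1)*(k + 3)*(k + 3*(k + 1)**2 + 2)/(k + 5)
s_(k+1) − s_k = (-3)**k*(-12*k**4 - 106*k**3 - 308*k**2 - 374*k - 190)/(k**2 + 9*k + 20)
(s_(k+1) − s_k) − t_k = (-3)**k*(24*k**3 + 146*k**2 + 210*k + 130)/(k**2 + 9*k + 20)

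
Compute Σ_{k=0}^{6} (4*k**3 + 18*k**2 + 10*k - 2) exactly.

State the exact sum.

r(k) = (2*k**3 + 15*k**2 + 29*k + 15)/(2*k**3 + 9*k**2 + 5*k - 1) after simplifying.
Normal form (A,B,C) = (1, 1, k**3 + 9*k**2/2 + 5*k/2 - 1/2).
Solve (1)·f(k+1) − (1)·f(k) = k**3 + 9*k**2/2 + 5*k/2 - 1/2.
Bound: deg f ≤ 4.
Solving with deg f ≤ 4: f(k) = k*(k**3 + 4*k**2 - 3*k - 4)/4.
R(k) = B(k−1)·f(k)/C(k) = k*(k**3 + 4*k**2 - 3*k - 4)/(2*(2*k**3 + 9*k**2 + 5*k - 1)); s_k = R·t_k = k*(k**3 + 4*k**2 - 3*k - 4).
Check: Δs_k = 4*k**3 + 18*k**2 + 10*k - 2. ✓
Σ_(k=0)^(6) t_k = s_(7) − s_(0) = 3598 − (0) = 3598.

Σ = 3598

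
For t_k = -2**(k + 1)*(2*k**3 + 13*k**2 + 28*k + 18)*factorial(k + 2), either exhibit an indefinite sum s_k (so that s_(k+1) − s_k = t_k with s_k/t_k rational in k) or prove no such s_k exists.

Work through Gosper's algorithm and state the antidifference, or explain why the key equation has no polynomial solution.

s_k = -2**(k + 1)*k*(k + 2)*factorial(k + 2)

The ratio is 2*(2*k**4 + 25*k**3 + 117*k**2 + 241*k + 183)/(2*k**3 + 13*k**2 + 28*k + 18).
A = 2*k + 6, B = 1, C = k**3 + 13*k**2/2 + 14*k + 9.
f must satisfy (2*k + 6)·f(k+1) − (1)·f(k) = k**3 + 13*k**2/2 + 14*k + 9.
d = 2 from the (1,0,3) case.
Match coefficients ⇒ f(k) = k*(k + 2)/2.
R(k) = B(k−1)·f(k)/C(k) = k*(k + 2)/(2*k**3 + 13*k**2 + 28*k + 18); s_k = R·t_k = -2**(k + 1)*k*(k + 2)*factorial(k + 2).
s_(k+1) − s_k = -2**(k + 1)*(2*k**3 + 13*k**2 + 28*k + 18)*factorial(k + 2) = t_k.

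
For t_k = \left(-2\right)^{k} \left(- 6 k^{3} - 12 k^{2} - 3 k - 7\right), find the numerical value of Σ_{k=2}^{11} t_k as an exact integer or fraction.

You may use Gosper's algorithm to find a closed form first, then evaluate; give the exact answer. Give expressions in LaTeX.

Σ = 14020556

r(k) = 2*(-6*k**3 - 30*k**2 - 45*k - 28)/(6*k**3 + 12*k**2 + 3*k + 7) after simplifying.
A = -2, B = 1, C = k**3 + 2*k**2 + k/2 + 7/6.
Need (-2)·f(k+1) − (1)·f(k) = k**3 + 2*k**2 + k/2 + 7/6.
deg f ≤ 3 (via 0,0,3).
Solving with deg f ≤ 3: f(k) = -(2*k**3 - 3*k + 3)/6.
Certificate R = B(k−1)f/C = -(2*k**3 - 3*k + 3)/(6*k**3 + 12*k**2 + 3*k + 7) gives s_k = (-2)**k*(2*k**3 - 3*k + 3).
Verify: (-2)**k*(-2*k**3 + 9*k - 4*(k + 1)**3 - 3) matches t_k.
Σ_(k=2)^(11) t_k = s_(12) − s_(2) = 14020608 − (52) = 14020556.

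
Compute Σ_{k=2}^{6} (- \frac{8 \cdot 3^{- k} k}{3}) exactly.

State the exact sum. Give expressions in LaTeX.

Step 1: r(k) = (k + 1)/(3*k).
Normal form (A,B,C) = (1/3, 1, k).
Set up (1/3)·f(k+1) − (1)·f(k) − (k) = 0.
deg f ≤ 1 (via 0,0,1).
Solving with deg f ≤ 1: f(k) = -3*(2*k + 1)/4.
Then R = B(k−1)f/C = -3*(2*k + 1)/(4*k), so s_k = R(k)·t_k = 2*(2*k + 1)/3**k.
Verify: -8*k/(3*3**k) matches t_k.
Σ_(k=2)^(6) t_k = s_(7) − s_(2) = 10/729 − (10/9) = -800/729.

Σ = -800/729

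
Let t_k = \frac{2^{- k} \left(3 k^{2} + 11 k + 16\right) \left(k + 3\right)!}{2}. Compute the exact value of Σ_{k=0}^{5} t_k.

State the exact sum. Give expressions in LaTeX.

Step 1: r(k) = (k + 4)*(11*k + 3*(k + 1)**2 + 27)/(2*(3*k**2 + 11*k + 16)).
Factor: A=k/2 + 2; B=1; C=k**2 + 11*k/3 + 16/3.
Key eq: (k/2 + 2)·f(k+1) = (1)·f(k) + (k**2 + 11*k/3 + 16/3).
Bound: deg f ≤ 1.
Solve for f: f(k) = 2*(3*k + 2)/3 (degree 1 ≤ 1).
So s_k = (B(k−1)f/C)·t_k = (2*(3*k + 2)/(3*k**2 + 11*k + 16))·t_k = (3*k + 2)*factorial(k + 3)/2**k.
Verify: (3*k**2 + 11*k + 16)*factorial(k + 3)/(2*2**k) matches t_k.
Sum = s_(6) − s_(0); s_(6) = 113400, s_(0) = 12 ⇒ 113388.

Σ = 113388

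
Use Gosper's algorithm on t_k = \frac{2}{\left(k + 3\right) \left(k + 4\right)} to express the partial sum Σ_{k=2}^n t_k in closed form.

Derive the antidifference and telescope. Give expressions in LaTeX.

S(n) = \frac{2 \left(n - 1\right)}{5 \left(n + 4\right)}

t_(k+1)/t_k = (k + 3)/(k + 5).
Take A(k)=k + 3, B(k)=k + 5, C(k)=1.
f must satisfy (k + 3)·f(k+1) − (k + 4)·f(k) = 1.
Bound: deg f ≤ 1.
Solve for f: f(k) = k/3 (degree 1 ≤ 1).
So s_k = (B(k−1)f/C)·t_k = (k*(k + 4)/3)·t_k = 2*k/(3*(k + 3)).
Δs = 2/(k**2 + 7*k + 12), as required.
Telescope: S(n) = s_(n+1) − s_(2) = 2*(n + 1)/(3*(n + 4)) − (4/15) = 2*(n - 1)/(5*(n + 4)).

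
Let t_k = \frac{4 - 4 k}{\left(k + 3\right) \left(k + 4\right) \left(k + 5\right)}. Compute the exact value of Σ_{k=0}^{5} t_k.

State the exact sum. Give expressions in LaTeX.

Σ = -1/45

Ratio r(k) = k*(k + 3)/((k - 1)*(k + 6)).
Factor: A=k + 3; B=k + 6; C=k - 1.
f must satisfy (k + 3)·f(k+1) − (k + 5)·f(k) = k - 1.
Degrees (1,1,1) ⇒ d ≤ 2.
Solving with deg f ≤ 2: f(k) = k*(k - 5)/12.
Then R = B(k−1)f/C = k*(k - 5)*(k + 5)/(12*(k - 1)), so s_k = R(k)·t_k = -k*(k - 5)/(3*(k + 3)*(k + 4)).
Check: Δs_k = 4*(1 - k)/(k**3 + 12*k**2 + 47*k + 60). ✓
Telescoping: Σ = s_(6) − s_(0) = -1/45 − (0) = -1/45.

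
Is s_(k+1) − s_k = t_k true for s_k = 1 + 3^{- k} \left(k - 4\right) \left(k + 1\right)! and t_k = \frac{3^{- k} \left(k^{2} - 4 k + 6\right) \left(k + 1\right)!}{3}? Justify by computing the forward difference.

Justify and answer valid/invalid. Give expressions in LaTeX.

s_(k+1) = 3**(-k - 1)*(k - 3)*factorial(k + 2) + 1
s_(k+1) − s_k = (k**2 - 4*k + 6)*factorial(k + 1)/(3*3**k)
(s_(k+1) − s_k) − t_k = 0

valid (s_(k+1) − s_k reduces to t_k)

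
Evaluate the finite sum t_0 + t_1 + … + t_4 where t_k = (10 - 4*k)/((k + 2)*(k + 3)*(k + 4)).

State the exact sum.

r(k) = (k + 2)*(2*k - 3)/((k + 5)*(2*k - 5)) after simplifying.
Normal form (A,B,C) = (k + 2, k + 5, k - 5/2).
Need (k + 2)·f(k+1) − (k + 4)·f(k) = k - 5/2.
Bound: deg f ≤ 2.
Solve for f: f(k) = -k*(k + 29)/24 (degree 2 ≤ 2).
Get s_k = R·t_k = k*(k + 29)/(6*(k + 2)*(k + 3)) with R(k) = B(k−1)f(k)/C(k) = -k*(k + 4)*(k + 29)/(12*(2*k - 5)).
Δs = 2*(5 - 2*k)/(k**3 + 9*k**2 + 26*k + 24), as required.
Sum = s_(5) − s_(0); s_(5) = 85/168, s_(0) = 0 ⇒ 85/168.

Σ = 85/168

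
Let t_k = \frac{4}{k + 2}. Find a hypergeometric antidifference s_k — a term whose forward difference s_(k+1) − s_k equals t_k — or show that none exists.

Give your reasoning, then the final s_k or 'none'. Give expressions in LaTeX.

Ratio r(k) = (k + 2)/(k + 3).
Gosper form: A/B · C(k+1)/C(k) with A=k + 2, B=k + 3, C=1.
Set up (k + 2)·f(k+1) − (k + 2)·f(k) − (1) = 0.
deg f ≤ 0 (via 1,1,0).
Write f(k) = c0. Then LHS − RHS = -1, requiring -1 = 0: contradictory. No certificate.

not Gosper-summable; s_k does not exist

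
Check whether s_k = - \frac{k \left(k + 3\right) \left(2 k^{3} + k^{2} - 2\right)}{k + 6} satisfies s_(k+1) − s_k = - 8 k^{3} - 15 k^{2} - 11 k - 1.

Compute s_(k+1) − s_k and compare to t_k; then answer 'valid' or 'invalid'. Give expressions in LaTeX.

Invalid: residual \frac{3 \left(6 k^{4} + 62 k^{3} + 101 k^{2} + 69 k + 6\right)}{k^{2} + 13 k + 42} ≠ 0.

s_(k+1) = -(k + 1)*(k + 4)*(2*(k + 1)**3 + (k + 1)**2 - 2)/(k + 7)
s_(k+1) − s_k = (-8*k**5 - 101*k**4 - 356*k**3 - 471*k**2 - 268*k - 24)/(k**2 + 13*k + 42)
(s_(k+1) − s_k) − t_k = 3*(6*k**4 + 62*k**3 + 101*k**2 + 69*k + 6)/(k**2 + 13*k + 42)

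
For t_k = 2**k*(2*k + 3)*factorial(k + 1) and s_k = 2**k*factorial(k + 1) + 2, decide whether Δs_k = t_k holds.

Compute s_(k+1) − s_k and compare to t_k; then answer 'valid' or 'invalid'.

valid (s_(k+1) − s_k reduces to t_k)

s_(k+1) = 2**(k + 1)*factorial(k + 2) + 2
s_(k+1) − s_k = 2**k*(2*k + 3)*factorial(k + 1)
(s_(k+1) − s_k) − t_k = 0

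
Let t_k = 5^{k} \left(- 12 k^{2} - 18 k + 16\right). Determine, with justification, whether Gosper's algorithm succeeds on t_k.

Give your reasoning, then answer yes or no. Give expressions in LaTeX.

Yes. s_k = 5^{k} \left(- 3 k^{2} + 3 k + 4\right).

Ratio r(k) = 5*(6*k**2 + 21*k + 7)/(6*k**2 + 9*k - 8).
Normal form (A,B,C) = (5, 1, k**2 + 3*k/2 - 4/3).
Solve (5)·f(k+1) − (1)·f(k) = k**2 + 3*k/2 - 4/3.
d = 2 from the (0,0,2) case.
Match coefficients ⇒ f(k) = (3*k**2 - 3*k - 4)/12.
So s_k = (B(k−1)f/C)·t_k = ((3*k**2 - 3*k - 4)/(2*(6*k**2 + 9*k - 8)))·t_k = 5**k*(-3*k**2 + 3*k + 4).
Check: Δs_k = 5**k*(-12*k**2 - 18*k + 16). ✓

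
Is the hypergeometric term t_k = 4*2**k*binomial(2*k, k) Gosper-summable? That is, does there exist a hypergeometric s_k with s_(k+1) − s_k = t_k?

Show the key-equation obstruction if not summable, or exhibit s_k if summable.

No; the degree bound rules out any f.

Step 1: r(k) = 4*(2*k + 1)/(k + 1).
Normal form (A,B,C) = (8*k + 4, k + 1, 1).
f must satisfy (8*k + 4)·f(k+1) − (k)·f(k) = 1.
Bound: deg f ≤ -1.
deg f ≤ -1 is impossible — no certificate.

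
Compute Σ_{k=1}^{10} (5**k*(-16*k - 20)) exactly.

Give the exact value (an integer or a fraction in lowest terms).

Σ = -2148437480

Step 1: r(k) = 5*(4*k + 9)/(4*k + 5).
Normal form (A,B,C) = (5, 1, k + 5/4).
Set up (5)·f(k+1) − (1)·f(k) − (k + 5/4) = 0.
Degrees (0,0,1) ⇒ d ≤ 1.
Coefficient equations give f(k) = k/4.
Get s_k = R·t_k = -4*5**k*k with R(k) = B(k−1)f(k)/C(k) = k/(4*k + 5).
Check: Δs_k = 5**k*(-16*k - 20). ✓
Telescoping: Σ = s_(11) − s_(1) = -2148437500 − (-20) = -2148437480.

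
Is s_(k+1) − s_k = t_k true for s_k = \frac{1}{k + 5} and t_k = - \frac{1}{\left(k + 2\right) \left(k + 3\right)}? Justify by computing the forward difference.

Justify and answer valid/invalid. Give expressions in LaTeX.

Invalid: residual \frac{6 \left(k + 4\right)}{k^{4} + 16 k^{3} + 91 k^{2} + 216 k + 180} ≠ 0.

s_(k+1) = 1/(k + 6)
s_(k+1) − s_k = -1/((k + 5)*(k + 6))
(s_(k+1) − s_k) − t_k = 6*(k + 4)/(k**4 + 16*k**3 + 91*k**2 + 216*k + 180)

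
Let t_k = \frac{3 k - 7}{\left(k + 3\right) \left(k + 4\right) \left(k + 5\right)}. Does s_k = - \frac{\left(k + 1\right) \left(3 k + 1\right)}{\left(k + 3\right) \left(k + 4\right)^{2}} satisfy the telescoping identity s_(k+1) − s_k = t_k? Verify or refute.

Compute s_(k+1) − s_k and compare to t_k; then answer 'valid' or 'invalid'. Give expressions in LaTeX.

s_(k+1) = -(k + 2)*(3*k + 4)/((k + 4)*(k + 5)**2)
s_(k+1) − s_k = (3*k**3 + 2*k**2 - 66*k - 71)/(k**5 + 21*k**4 + 175*k**3 + 723*k**2 + 1480*k + 1200)
(s_(k+1) − s_k) − t_k = 3*(-6*k**2 - 21*k + 23)/(k**5 + 21*k**4 + 175*k**3 + 723*k**2 + 1480*k + 1200)

Invalid: residual \frac{3 \left(- 6 k^{2} - 21 k + 23\right)}{k^{5} + 21 k^{4} + 175 k^{3} + 723 k^{2} + 1480 k + 1200} ≠ 0.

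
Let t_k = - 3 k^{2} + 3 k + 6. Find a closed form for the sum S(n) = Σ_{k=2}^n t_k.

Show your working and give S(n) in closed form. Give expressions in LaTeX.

r(k) = (k**2 + k - 2)/(k**2 - k - 2) after simplifying.
Normal form (A,B,C) = (1, 1, k**2 - k - 2).
Solve (1)·f(k+1) − (1)·f(k) = k**2 - k - 2.
Bound: deg f ≤ 3.
Match coefficients ⇒ f(k) = k*(k - 4)*(k + 1)/3.
Then R = B(k−1)f/C = k*(k - 4)/(3*(k - 2)), so s_k = R(k)·t_k = k*(-k**2 + 3*k + 4).
Δs = -3*k**2 + 3*k + 6, as required.
s_(n+1) = -n**3 + 7*n + 6 and s_(2) = 12, so S(n) = -n**3 + 7*n - 6.

S(n) = - n^{3} + 7 n - 6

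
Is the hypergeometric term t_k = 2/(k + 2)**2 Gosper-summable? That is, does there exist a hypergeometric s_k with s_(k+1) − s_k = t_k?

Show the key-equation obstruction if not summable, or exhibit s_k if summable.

No — key equation has no polynomial f.

Compute t_(k+1)/t_k: get (k + 2)**2/(k + 3)**2.
A = k**2 + 4*k + 4, B = k**2 + 6*k + 9, C = 1.
Key eq: (k**2 + 4*k + 4)·f(k+1) = (k**2 + 4*k + 4)·f(k) + (1).
deg f ≤ 0 (via 2,2,0).
f = c0 ⇒ A·f(k+1) − B(k−1)·f(k) − C = -1. The system {-1 = 0} is inconsistent; no antidifference.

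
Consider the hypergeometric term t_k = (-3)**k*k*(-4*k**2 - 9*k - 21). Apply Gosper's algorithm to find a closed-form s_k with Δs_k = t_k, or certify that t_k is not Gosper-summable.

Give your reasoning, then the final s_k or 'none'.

s_k = (-3)**k*(k**3 + 3*k - 3)

Step 1: r(k) = 3*(-4*k**3 - 21*k**2 - 51*k - 34)/(k*(4*k**2 + 9*k + 21)).
So A=-3 and B=1, with C=k**3 + 9*k**2/4 + 21*k/4.
Set up (-3)·f(k+1) − (1)·f(k) − (k**3 + 9*k**2/4 + 21*k/4) = 0.
Degrees (0,0,3) ⇒ d ≤ 3.
Solve for f: f(k) = -(k**3 + 3*k - 3)/4 (degree 3 ≤ 3).
Get s_k = R·t_k = (-3)**k*(k**3 + 3*k - 3) with R(k) = B(k−1)f(k)/C(k) = -(k**3 + 3*k - 3)/(k*(4*k**2 + 9*k + 21)).
s_(k+1) − s_k = (-3)**k*k*(-4*k**2 - 9*k - 21) = t_k.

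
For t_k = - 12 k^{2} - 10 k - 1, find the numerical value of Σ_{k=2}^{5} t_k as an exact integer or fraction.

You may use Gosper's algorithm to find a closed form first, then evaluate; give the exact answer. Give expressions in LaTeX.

t_(k+1)/t_k = (12*k**2 + 34*k + 23)/(12*k**2 + 10*k + 1).
So A=1 and B=1, with C=k**2 + 5*k/6 + 1/12.
f must satisfy (1)·f(k+1) − (1)·f(k) = k**2 + 5*k/6 + 1/12.
deg f ≤ 3 (via 0,0,2).
A polynomial solution: f(k) = k*(4*k**2 - k - 2)/12.
Get s_k = R·t_k = k*(-4*k**2 + k + 2) with R(k) = B(k−1)f(k)/C(k) = k*(4*k**2 - k - 2)/(12*k**2 + 10*k + 1).
Δs = -12*k**2 - 10*k - 1, as required.
Evaluate s at k=6 and k=2: -816 and -24; difference -792.

Σ = -792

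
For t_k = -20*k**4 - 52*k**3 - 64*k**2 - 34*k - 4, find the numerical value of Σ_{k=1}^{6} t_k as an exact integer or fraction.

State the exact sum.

Σ = -74994

r(k) = (10*k**4 + 66*k**3 + 170*k**2 + 199*k + 87)/(10*k**4 + 26*k**3 + 32*k**2 + 17*k + 2) after simplifying.
A = 1, B = 1, C = k**4 + 13*k**3/5 + 16*k**2/5 + 17*k/10 + 1/5.
Solve (1)·f(k+1) − (1)·f(k) = k**4 + 13*k**3/5 + 16*k**2/5 + 17*k/10 + 1/5.
deg f ≤ 5 (via 0,0,4).
A polynomial solution: f(k) = k*(4*k**4 + 3*k**3 + 2*k**2 - 2*k - 3)/20.
Then R = B(k−1)f/C = k*(4*k**4 + 3*k**3 + 2*k**2 - 2*k - 3)/(2*(10*k**4 + 26*k**3 + 32*k**2 + 17*k + 2)), so s_k = R(k)·t_k = k*(-4*k**4 - 3*k**3 - 2*k**2 + 2*k + 3).
Δs = -20*k**4 - 52*k**3 - 64*k**2 - 34*k - 4, as required.
Σ_(k=1)^(6) t_k = s_(7) − s_(1) = -74998 − (-4) = -74994.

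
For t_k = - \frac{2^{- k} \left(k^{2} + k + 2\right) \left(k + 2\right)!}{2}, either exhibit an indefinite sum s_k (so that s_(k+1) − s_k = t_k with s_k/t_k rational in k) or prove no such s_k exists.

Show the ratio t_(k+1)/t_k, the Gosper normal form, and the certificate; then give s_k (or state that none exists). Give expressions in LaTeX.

r(k) = (k + 3)*(k + (k + 1)**2 + 3)/(2*(k**2 + k + 2)) after simplifying.
Gosper form: A/B · C(k+1)/C(k) with A=k/2 + 3/2, B=1, C=k**2 + k + 2.
Need (k/2 + 3/2)·f(k+1) − (1)·f(k) = k**2 + k + 2.
d = 1 from the (1,0,2) case.
Solve for f: f(k) = 2*(k - 1) (degree 1 ≤ 1).
Get s_k = R·t_k = -(k - 1)*factorial(k + 2)/2**k with R(k) = B(k−1)f(k)/C(k) = 2*(k - 1)/(k**2 + k + 2).
s_(k+1) − s_k = -(k**2 + k + 2)*factorial(k + 2)/(2*2**k) = t_k.

s_k = - 2^{- k} \left(k - 1\right) \left(k + 2\right)!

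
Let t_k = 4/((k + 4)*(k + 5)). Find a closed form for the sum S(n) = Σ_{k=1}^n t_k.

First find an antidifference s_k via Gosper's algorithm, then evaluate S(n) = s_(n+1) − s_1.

S(n) = 4*n/(5*(n + 5))

Compute t_(k+1)/t_k: get (k + 4)/(k + 6).
Gosper form: A/B · C(k+1)/C(k) with A=k + 4, B=k + 6, C=1.
Solve (k + 4)·f(k+1) − (k + 5)·f(k) = 1.
Degrees (1,1,0) ⇒ d ≤ 1.
Solve for f: f(k) = k/4 (degree 1 ≤ 1).
Then R = B(k−1)f/C = k*(k + 5)/4, so s_k = R(k)·t_k = k/(k + 4).
Verify: 4/(k**2 + 9*k + 20) matches t_k.
Σ_(k=1)^n t_k = s_(n+1) − s_(1) = ((n + 1)/(n + 5)) − (1/5), i.e. 4*n/(5*(n + 5)).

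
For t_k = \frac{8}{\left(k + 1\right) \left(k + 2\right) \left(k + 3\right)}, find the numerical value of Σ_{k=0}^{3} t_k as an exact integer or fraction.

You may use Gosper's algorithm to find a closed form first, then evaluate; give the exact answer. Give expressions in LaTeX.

Σ = 28/15

r(k) = (k + 1)/(k + 4) after simplifying.
A = k + 1, B = k + 4, C = 1.
f must satisfy (k + 1)·f(k+1) − (k + 3)·f(k) = 1.
deg f ≤ 2 (via 1,1,0).
Solve for f: f(k) = k*(k + 3)/4 (degree 2 ≤ 2).
So s_k = (B(k−1)f/C)·t_k = (k*(k + 3)**2/4)·t_k = 2*k*(k + 3)/((k + 1)*(k + 2)).
Δs = 8/(k**3 + 6*k**2 + 11*k + 6), as required.
Evaluate s at k=4 and k=0: 28/15 and 0; difference 28/15.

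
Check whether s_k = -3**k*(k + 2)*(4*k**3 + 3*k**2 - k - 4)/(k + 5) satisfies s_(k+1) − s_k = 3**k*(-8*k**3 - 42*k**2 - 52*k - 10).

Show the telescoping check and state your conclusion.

s_(k+1) = 3**(k + 1)*(k + 3)*(k - 4*(k + 1)**3 - 3*(k + 1)**2 + 5)/(k + 6)
s_(k+1) − s_k = 3**k*(-8*k**5 - 106*k**4 - 520*k**3 - 1065*k**2 - 857*k - 138)/(k**2 + 11*k + 30)
(s_(k+1) − s_k) − t_k = 3**(k + 1)*(8*k**4 + 78*k**3 + 259*k**2 + 271*k + 54)/(k**2 + 11*k + 30)

Invalid: residual 3**(k + 1)*(8*k**4 + 78*k**3 + 259*k**2 + 271*k + 54)/(k**2 + 11*k + 30) ≠ 0.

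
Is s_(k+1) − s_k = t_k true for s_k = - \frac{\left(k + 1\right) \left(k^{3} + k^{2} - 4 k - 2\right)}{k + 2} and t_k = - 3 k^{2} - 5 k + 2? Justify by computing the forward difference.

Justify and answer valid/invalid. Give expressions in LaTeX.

s_(k+1) = (k + 2)*(4*k - (k + 1)**3 - (k + 1)**2 + 6)/(k + 3)
s_(k+1) − s_k = (-3*k**4 - 18*k**3 - 31*k**2 - 8*k + 10)/(k**2 + 5*k + 6)
(s_(k+1) − s_k) − t_k = 2*(k**3 + 5*k**2 + 6*k - 1)/(k**2 + 5*k + 6)

Invalid: residual \frac{2 \left(k^{3} + 5 k^{2} + 6 k - 1\right)}{k^{2} + 5 k + 6} ≠ 0.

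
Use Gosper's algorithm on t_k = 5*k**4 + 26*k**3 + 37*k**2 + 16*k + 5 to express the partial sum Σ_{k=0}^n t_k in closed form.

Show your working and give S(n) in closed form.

Ratio r(k) = (5*k**4 + 46*k**3 + 145*k**2 + 188*k + 89)/(5*k**4 + 26*k**3 + 37*k**2 + 16*k + 5).
Take A(k)=1, B(k)=1, C(k)=k**4 + 26*k**3/5 + 37*k**2/5 + 16*k/5 + 1.
Set up (1)·f(k+1) − (1)·f(k) − (k**4 + 26*k**3/5 + 37*k**2/5 + 16*k/5 + 1) = 0.
From deg A=0, deg B=0, deg C=4: d=5.
Match coefficients ⇒ f(k) = k*(k**4 + 4*k**3 + k**2 - 4*k + 3)/5.
Get s_k = R·t_k = k*(k**4 + 4*k**3 + k**2 - 4*k + 3) with R(k) = B(k−1)f(k)/C(k) = k*(k**4 + 4*k**3 + k**2 - 4*k + 3)/(5*k**4 + 26*k**3 + 37*k**2 + 16*k + 5).
Δs = 5*k**4 + 26*k**3 + 37*k**2 + 16*k + 5, as required.
s_(n+1) = n**5 + 9*n**4 + 27*n**3 + 33*n**2 + 19*n + 5 and s_(0) = 0, so S(n) = n**5 + 9*n**4 + 27*n**3 + 33*n**2 + 19*n + 5.

S(n) = n**5 + 9*n**4 + 27*n**3 + 33*n**2 + 19*n + 5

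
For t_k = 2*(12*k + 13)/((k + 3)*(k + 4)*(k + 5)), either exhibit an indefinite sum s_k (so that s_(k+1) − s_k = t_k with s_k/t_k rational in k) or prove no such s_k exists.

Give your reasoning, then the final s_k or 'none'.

Compute t_(k+1)/t_k: get (k + 3)*(12*k + 25)/((k + 6)*(12*k + 13)).
Gosper form: A/B · C(k+1)/C(k) with A=k + 3, B=k + 6, C=k + 13/12.
f must satisfy (k + 3)·f(k+1) − (k + 5)·f(k) = k + 13/12.
deg f ≤ 2 (via 1,1,1).
Match coefficients ⇒ f(k) = k*(49*k + 55)/288.
Get s_k = R·t_k = k*(49*k + 55)/(12*(k + 3)*(k + 4)) with R(k) = B(k−1)f(k)/C(k) = k*(k + 5)*(49*k + 55)/(24*(12*k + 13)).
Δs = 2*(12*k + 13)/(k**3 + 12*k**2 + 47*k + 60), as required.

s_k = k*(49*k + 55)/(12*(k + 3)*(k + 4))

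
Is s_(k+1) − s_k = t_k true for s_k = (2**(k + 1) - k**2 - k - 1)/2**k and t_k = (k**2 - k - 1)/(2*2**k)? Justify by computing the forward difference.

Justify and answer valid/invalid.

Valid: the claim telescopes to t_k.

s_(k+1) = (4*2**k - k - (k + 1)**2 - 2)/(2*2**k)
s_(k+1) − s_k = (k**2 - k - 1)/(2*2**k)
(s_(k+1) − s_k) − t_k = 0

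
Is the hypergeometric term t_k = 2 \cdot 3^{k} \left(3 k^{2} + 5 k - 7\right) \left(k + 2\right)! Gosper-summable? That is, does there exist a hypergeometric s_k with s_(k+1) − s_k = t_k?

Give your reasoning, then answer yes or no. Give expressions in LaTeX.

Yes. s_k = 2 \cdot 3^{k} \left(k - 2\right) \left(k + 2\right)!.

The ratio is 3*(3*k**3 + 20*k**2 + 34*k + 3)/(3*k**2 + 5*k - 7).
A = 3*k + 9, B = 1, C = k**2 + 5*k/3 - 7/3.
f must satisfy (3*k + 9)·f(k+1) − (1)·f(k) = k**2 + 5*k/3 - 7/3.
Degrees (1,0,2) ⇒ d ≤ 1.
Solving with deg f ≤ 1: f(k) = (k - 2)/3.
Certificate R = B(k−1)f/C = (k - 2)/(3*k**2 + 5*k - 7) gives s_k = 2*3**k*(k - 2)*factorial(k + 2).
s_(k+1) − s_k = 2*3**k*(3*k**2 + 5*k - 7)*factorial(k + 2) = t_k.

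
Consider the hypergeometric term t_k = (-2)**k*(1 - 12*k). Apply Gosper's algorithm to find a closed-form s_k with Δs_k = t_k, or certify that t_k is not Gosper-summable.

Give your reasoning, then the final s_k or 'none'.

s_k = (-2)**k*(4*k - 3)

The ratio is 2*(-12*k - 11)/(12*k - 1).
A = -2, B = 1, C = k - 1/12.
Solve (-2)·f(k+1) − (1)·f(k) = k - 1/12.
deg f ≤ 1 (via 0,0,1).
Solve for f: f(k) = -(4*k - 3)/12 (degree 1 ≤ 1).
R(k) = B(k−1)·f(k)/C(k) = -(4*k - 3)/(12*k - 1); s_k = R·t_k = (-2)**k*(4*k - 3).
Verify: (-2)**k*(1 - 12*k) matches t_k.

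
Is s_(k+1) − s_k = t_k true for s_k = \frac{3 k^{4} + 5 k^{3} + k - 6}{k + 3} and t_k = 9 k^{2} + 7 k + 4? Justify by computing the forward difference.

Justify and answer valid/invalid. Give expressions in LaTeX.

s_(k+1) = (k + 3*(k + 1)**4 + 5*(k + 1)**3 - 5)/(k + 4)
s_(k+1) − s_k = (9*k**4 + 64*k**3 + 126*k**2 + 89*k + 33)/(k**2 + 7*k + 12)
(s_(k+1) − s_k) − t_k = (-6*k**3 - 35*k**2 - 23*k - 15)/(k**2 + 7*k + 12)

Invalid: residual \frac{- 6 k^{3} - 35 k^{2} - 23 k - 15}{k^{2} + 7 k + 12} ≠ 0.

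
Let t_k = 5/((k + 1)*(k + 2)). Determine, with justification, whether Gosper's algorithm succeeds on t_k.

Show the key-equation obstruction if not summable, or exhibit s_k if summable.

Yes. s_k = 5*k/(k + 1).

t_(k+1)/t_k = (k + 1)/(k + 3).
A = k + 1, B = k + 3, C = 1.
Solve (k + 1)·f(k+1) − (k + 2)·f(k) = 1.
d = 1 from the (1,1,0) case.
Solve for f: f(k) = k (degree 1 ≤ 1).
So s_k = (B(k−1)f/C)·t_k = (k*(k + 2))·t_k = 5*k/(k + 1).
s_(k+1) − s_k = 5/(k**2 + 3*k + 2) = t_k.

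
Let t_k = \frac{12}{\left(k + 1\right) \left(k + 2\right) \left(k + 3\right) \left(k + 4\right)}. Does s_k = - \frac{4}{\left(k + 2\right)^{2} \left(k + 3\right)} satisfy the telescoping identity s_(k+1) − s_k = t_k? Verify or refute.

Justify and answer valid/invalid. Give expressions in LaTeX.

Invalid: residual \frac{8 \left(- 2 k - 5\right)}{k^{6} + 15 k^{5} + 91 k^{4} + 285 k^{3} + 484 k^{2} + 420 k + 144} ≠ 0.

s_(k+1) = -4/((k + 3)**2*(k + 4))
s_(k+1) − s_k = 4*(3*k + 8)/(k**5 + 14*k**4 + 77*k**3 + 208*k**2 + 276*k + 144)
(s_(k+1) − s_k) − t_k = 8*(-2*k - 5)/(k**6 + 15*k**5 + 91*k**4 + 285*k**3 + 484*k**2 + 420*k + 144)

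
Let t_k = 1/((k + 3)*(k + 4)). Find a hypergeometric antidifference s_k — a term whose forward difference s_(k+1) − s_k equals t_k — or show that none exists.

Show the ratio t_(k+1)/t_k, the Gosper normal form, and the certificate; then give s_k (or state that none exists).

s_k = k/(3*(k + 3))

Ratio r(k) = (k + 3)/(k + 5).
Normal form (A,B,C) = (k + 3, k + 5, 1).
f must satisfy (k + 3)·f(k+1) − (k + 4)·f(k) = 1.
Degrees (1,1,0) ⇒ d ≤ 1.
Solve for f: f(k) = k/3 (degree 1 ≤ 1).
So s_k = (B(k−1)f/C)·t_k = (k*(k + 4)/3)·t_k = k/(3*(k + 3)).
s_(k+1) − s_k = 1/(k**2 + 7*k + 12) = t_k.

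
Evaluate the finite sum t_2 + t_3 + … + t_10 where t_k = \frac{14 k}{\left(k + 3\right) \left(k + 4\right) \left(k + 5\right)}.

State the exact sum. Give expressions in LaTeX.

Σ = 4/5

The ratio is (k + 1)*(k + 3)/(k*(k + 6)).
A = k + 3, B = k + 6, C = k.
Set up (k + 3)·f(k+1) − (k + 5)·f(k) − (k) = 0.
Degrees (1,1,1) ⇒ d ≤ 2.
Solving with deg f ≤ 2: f(k) = k*(k - 1)/8.
Get s_k = R·t_k = 7*k*(k - 1)/(4*(k + 3)*(k + 4)) with R(k) = B(k−1)f(k)/C(k) = (k - 1)*(k + 5)/8.
Verify: 14*k/(k**3 + 12*k**2 + 47*k + 60) matches t_k.
Telescoping: Σ = s_(11) − s_(2) = 11/12 − (7/60) = 4/5.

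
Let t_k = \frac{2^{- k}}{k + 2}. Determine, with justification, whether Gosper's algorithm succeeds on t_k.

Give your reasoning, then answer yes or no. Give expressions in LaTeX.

No — negative degree bound, so no certificate f.

Compute t_(k+1)/t_k: get (k + 2)/(2*(k + 3)).
Take A(k)=k/2 + 1, B(k)=k + 3, C(k)=1.
Solve (k/2 + 1)·f(k+1) − (k + 2)·f(k) = 1.
From deg A=1, deg B=1, deg C=0: d=-1.
deg f ≤ -1 is impossible — no certificate.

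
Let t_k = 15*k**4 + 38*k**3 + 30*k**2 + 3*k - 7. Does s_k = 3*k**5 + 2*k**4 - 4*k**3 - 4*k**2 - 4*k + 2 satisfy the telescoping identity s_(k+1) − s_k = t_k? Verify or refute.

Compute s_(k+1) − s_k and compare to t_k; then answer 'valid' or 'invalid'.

valid (s_(k+1) − s_k reduces to t_k)

s_(k+1) = 3*k**5 + 17*k**4 + 34*k**3 + 26*k**2 - k - 5
s_(k+1) − s_k = 15*k**4 + 38*k**3 + 30*k**2 + 3*k - 7
(s_(k+1) − s_k) − t_k = 0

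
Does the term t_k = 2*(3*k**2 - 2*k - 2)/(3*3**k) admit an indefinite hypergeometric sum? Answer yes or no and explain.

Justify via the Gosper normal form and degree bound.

Yes. s_k = k*(-3*k - 1)/3**k.

r(k) = (3*k**2 + 4*k - 1)/(3*(3*k**2 - 2*k - 2)) after simplifying.
Normal form (A,B,C) = (1/3, 1, k**2 - 2*k/3 - 2/3).
Solve (1/3)·f(k+1) − (1)·f(k) = k**2 - 2*k/3 - 2/3.
Degrees (0,0,2) ⇒ d ≤ 2.
A polynomial solution: f(k) = -k*(3*k + 1)/2.
R(k) = B(k−1)·f(k)/C(k) = -3*k*(3*k + 1)/(2*(3*k**2 - 2*k - 2)); s_k = R·t_k = k*(-3*k - 1)/3**k.
s_(k+1) − s_k = 2*(3*k**2 - 2*k - 2)/(3*3**k) = t_k.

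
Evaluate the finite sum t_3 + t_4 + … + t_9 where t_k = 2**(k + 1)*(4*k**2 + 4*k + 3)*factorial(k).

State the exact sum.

Σ = 141203865120

Step 1: r(k) = 2*(4*k**3 + 16*k**2 + 23*k + 11)/(4*k**2 + 4*k + 3).
So A=2*k + 2 and B=1, with C=k**2 + k + 3/4.
Need (2*k + 2)·f(k+1) − (1)·f(k) = k**2 + k + 3/4.
Degrees (1,0,2) ⇒ d ≤ 1.
Solve for f: f(k) = (2*k - 1)/4 (degree 1 ≤ 1).
Get s_k = R·t_k = 2**(k + 1)*(2*k - 1)*factorial(k) with R(k) = B(k−1)f(k)/C(k) = (2*k - 1)/(4*k**2 + 4*k + 3).
s_(k+1) − s_k = 2**(k + 1)*(4*k**2 + 4*k + 3)*factorial(k) = t_k.
Sum = s_(10) − s_(3); s_(10) = 141203865600, s_(3) = 480 ⇒ 141203865120.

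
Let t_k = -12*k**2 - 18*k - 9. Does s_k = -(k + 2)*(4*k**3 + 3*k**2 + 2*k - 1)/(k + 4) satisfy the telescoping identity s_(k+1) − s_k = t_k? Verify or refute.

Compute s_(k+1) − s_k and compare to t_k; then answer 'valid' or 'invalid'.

s_(k+1) = (-4*k**4 - 27*k**3 - 65*k**2 - 68*k - 24)/(k + 5)
s_(k+1) − s_k = (-12*k**4 - 110*k**3 - 285*k**2 - 283*k - 106)/(k**2 + 9*k + 20)
(s_(k+1) − s_k) − t_k = 2*(8*k**3 + 63*k**2 + 79*k + 37)/(k**2 + 9*k + 20)

Invalid: residual 2*(8*k**3 + 63*k**2 + 79*k + 37)/(k**2 + 9*k + 20) ≠ 0.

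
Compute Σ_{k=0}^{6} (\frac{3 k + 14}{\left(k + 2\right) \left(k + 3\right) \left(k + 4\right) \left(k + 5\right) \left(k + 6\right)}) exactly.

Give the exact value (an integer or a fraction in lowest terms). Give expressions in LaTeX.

t_(k+1)/t_k = (k + 2)*(3*k + 17)/((k + 7)*(3*k + 14)).
Gosper form: A/B · C(k+1)/C(k) with A=k + 2, B=k + 7, C=k + 14/3.
Need (k + 2)·f(k+1) − (k + 6)·f(k) = k + 14/3.
Degrees (1,1,1) ⇒ d ≤ 4.
Solve for f: f(k) = k*(k + 4)*(k**2 + 10*k + 31)/90 (degree 4 ≤ 4).
Certificate R = B(k−1)f/C = k*(k + 4)*(k + 6)*(k**2 + 10*k + 31)/(30*(3*k + 14)) gives s_k = k*(k**2 + 10*k + 31)/(30*(k**3 + 10*k**2 + 31*k + 30)).
Check: Δs_k = (3*k + 14)/(k**5 + 20*k**4 + 155*k**3 + 580*k**2 + 1044*k + 720). ✓
Sum = s_(7) − s_(0); s_(7) = 7/216, s_(0) = 0 ⇒ 7/216.

Σ = 7/216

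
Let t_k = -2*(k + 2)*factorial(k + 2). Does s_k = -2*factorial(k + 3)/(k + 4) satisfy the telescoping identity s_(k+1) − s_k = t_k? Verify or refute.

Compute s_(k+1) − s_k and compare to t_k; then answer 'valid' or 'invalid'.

s_(k+1) = -2*factorial(k + 4)/(k + 5)
s_(k+1) − s_k = -2*(k**2 + 7*k + 11)*factorial(k + 3)/((k + 4)*(k + 5))
(s_(k+1) − s_k) − t_k = 2*(k**2 + 6*k + 7)*factorial(k + 2)/((k + 4)*(k + 5))

Invalid: residual 2*(k**2 + 6*k + 7)*factorial(k + 2)/((k + 4)*(k + 5)) ≠ 0.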